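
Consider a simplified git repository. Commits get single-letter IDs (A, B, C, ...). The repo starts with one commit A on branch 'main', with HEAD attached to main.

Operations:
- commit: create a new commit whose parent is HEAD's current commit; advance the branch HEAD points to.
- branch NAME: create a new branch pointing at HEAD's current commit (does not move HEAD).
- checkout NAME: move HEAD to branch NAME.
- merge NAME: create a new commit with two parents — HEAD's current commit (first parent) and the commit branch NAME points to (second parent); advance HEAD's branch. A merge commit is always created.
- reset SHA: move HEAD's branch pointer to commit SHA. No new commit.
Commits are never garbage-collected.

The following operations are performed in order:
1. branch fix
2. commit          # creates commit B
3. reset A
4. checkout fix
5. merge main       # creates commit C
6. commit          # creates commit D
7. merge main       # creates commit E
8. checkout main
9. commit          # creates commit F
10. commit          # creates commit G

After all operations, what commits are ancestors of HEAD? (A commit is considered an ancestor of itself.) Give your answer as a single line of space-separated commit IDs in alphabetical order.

After op 1 (branch): HEAD=main@A [fix=A main=A]
After op 2 (commit): HEAD=main@B [fix=A main=B]
After op 3 (reset): HEAD=main@A [fix=A main=A]
After op 4 (checkout): HEAD=fix@A [fix=A main=A]
After op 5 (merge): HEAD=fix@C [fix=C main=A]
After op 6 (commit): HEAD=fix@D [fix=D main=A]
After op 7 (merge): HEAD=fix@E [fix=E main=A]
After op 8 (checkout): HEAD=main@A [fix=E main=A]
After op 9 (commit): HEAD=main@F [fix=E main=F]
After op 10 (commit): HEAD=main@G [fix=E main=G]

Answer: A F G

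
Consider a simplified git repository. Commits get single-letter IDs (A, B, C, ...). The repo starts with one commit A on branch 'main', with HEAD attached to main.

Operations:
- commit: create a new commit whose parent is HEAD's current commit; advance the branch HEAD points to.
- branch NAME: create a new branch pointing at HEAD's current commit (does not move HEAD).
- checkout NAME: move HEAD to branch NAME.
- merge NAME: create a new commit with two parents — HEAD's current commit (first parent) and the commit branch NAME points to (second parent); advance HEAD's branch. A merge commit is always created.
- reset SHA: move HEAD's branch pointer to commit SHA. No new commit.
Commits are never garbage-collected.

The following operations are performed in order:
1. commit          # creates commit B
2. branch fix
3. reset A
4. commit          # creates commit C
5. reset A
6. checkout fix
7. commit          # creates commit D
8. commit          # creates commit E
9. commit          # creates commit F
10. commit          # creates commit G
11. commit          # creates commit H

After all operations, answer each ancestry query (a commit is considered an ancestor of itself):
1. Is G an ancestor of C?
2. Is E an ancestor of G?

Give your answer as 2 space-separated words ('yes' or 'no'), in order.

Answer: no yes

Derivation:
After op 1 (commit): HEAD=main@B [main=B]
After op 2 (branch): HEAD=main@B [fix=B main=B]
After op 3 (reset): HEAD=main@A [fix=B main=A]
After op 4 (commit): HEAD=main@C [fix=B main=C]
After op 5 (reset): HEAD=main@A [fix=B main=A]
After op 6 (checkout): HEAD=fix@B [fix=B main=A]
After op 7 (commit): HEAD=fix@D [fix=D main=A]
After op 8 (commit): HEAD=fix@E [fix=E main=A]
After op 9 (commit): HEAD=fix@F [fix=F main=A]
After op 10 (commit): HEAD=fix@G [fix=G main=A]
After op 11 (commit): HEAD=fix@H [fix=H main=A]
ancestors(C) = {A,C}; G in? no
ancestors(G) = {A,B,D,E,F,G}; E in? yes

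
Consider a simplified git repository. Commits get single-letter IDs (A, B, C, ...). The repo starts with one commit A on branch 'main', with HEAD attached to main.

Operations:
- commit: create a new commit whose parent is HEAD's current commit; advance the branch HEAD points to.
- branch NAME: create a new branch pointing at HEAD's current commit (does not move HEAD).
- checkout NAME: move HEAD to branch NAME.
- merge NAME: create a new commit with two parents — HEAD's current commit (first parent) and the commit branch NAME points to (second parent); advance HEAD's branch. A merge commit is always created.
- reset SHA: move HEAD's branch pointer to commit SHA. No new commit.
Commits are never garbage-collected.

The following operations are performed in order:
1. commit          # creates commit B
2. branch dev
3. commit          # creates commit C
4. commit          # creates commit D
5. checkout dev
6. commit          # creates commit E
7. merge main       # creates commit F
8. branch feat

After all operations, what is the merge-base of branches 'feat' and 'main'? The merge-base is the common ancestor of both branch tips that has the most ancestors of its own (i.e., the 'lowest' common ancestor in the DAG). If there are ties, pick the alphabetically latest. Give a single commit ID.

Answer: D

Derivation:
After op 1 (commit): HEAD=main@B [main=B]
After op 2 (branch): HEAD=main@B [dev=B main=B]
After op 3 (commit): HEAD=main@C [dev=B main=C]
After op 4 (commit): HEAD=main@D [dev=B main=D]
After op 5 (checkout): HEAD=dev@B [dev=B main=D]
After op 6 (commit): HEAD=dev@E [dev=E main=D]
After op 7 (merge): HEAD=dev@F [dev=F main=D]
After op 8 (branch): HEAD=dev@F [dev=F feat=F main=D]
ancestors(feat=F): ['A', 'B', 'C', 'D', 'E', 'F']
ancestors(main=D): ['A', 'B', 'C', 'D']
common: ['A', 'B', 'C', 'D']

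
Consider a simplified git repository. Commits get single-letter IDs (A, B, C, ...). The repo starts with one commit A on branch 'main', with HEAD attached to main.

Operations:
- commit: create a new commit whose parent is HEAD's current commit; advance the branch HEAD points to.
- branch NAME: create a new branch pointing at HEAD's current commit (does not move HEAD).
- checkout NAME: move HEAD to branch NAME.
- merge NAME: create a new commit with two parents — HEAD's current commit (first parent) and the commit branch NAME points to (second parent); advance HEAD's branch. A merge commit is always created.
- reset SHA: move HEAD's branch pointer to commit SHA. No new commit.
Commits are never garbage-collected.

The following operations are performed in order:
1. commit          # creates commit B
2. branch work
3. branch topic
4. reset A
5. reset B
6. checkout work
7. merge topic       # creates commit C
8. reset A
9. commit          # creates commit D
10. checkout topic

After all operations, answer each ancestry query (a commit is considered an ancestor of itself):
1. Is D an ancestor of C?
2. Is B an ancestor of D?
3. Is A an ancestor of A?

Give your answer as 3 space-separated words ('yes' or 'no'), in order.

Answer: no no yes

Derivation:
After op 1 (commit): HEAD=main@B [main=B]
After op 2 (branch): HEAD=main@B [main=B work=B]
After op 3 (branch): HEAD=main@B [main=B topic=B work=B]
After op 4 (reset): HEAD=main@A [main=A topic=B work=B]
After op 5 (reset): HEAD=main@B [main=B topic=B work=B]
After op 6 (checkout): HEAD=work@B [main=B topic=B work=B]
After op 7 (merge): HEAD=work@C [main=B topic=B work=C]
After op 8 (reset): HEAD=work@A [main=B topic=B work=A]
After op 9 (commit): HEAD=work@D [main=B topic=B work=D]
After op 10 (checkout): HEAD=topic@B [main=B topic=B work=D]
ancestors(C) = {A,B,C}; D in? no
ancestors(D) = {A,D}; B in? no
ancestors(A) = {A}; A in? yes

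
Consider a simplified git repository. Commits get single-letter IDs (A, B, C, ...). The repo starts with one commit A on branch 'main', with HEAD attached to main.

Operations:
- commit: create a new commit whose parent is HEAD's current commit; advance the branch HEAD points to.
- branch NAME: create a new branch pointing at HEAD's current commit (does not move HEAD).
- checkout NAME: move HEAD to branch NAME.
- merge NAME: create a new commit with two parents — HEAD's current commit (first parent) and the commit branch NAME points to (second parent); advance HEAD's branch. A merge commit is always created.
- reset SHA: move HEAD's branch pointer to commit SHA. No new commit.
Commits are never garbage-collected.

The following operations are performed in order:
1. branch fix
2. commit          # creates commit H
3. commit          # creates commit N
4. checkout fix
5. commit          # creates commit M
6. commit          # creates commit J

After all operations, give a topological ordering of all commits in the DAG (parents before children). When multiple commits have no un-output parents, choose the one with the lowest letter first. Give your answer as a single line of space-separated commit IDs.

Answer: A H M J N

Derivation:
After op 1 (branch): HEAD=main@A [fix=A main=A]
After op 2 (commit): HEAD=main@H [fix=A main=H]
After op 3 (commit): HEAD=main@N [fix=A main=N]
After op 4 (checkout): HEAD=fix@A [fix=A main=N]
After op 5 (commit): HEAD=fix@M [fix=M main=N]
After op 6 (commit): HEAD=fix@J [fix=J main=N]
commit A: parents=[]
commit H: parents=['A']
commit J: parents=['M']
commit M: parents=['A']
commit N: parents=['H']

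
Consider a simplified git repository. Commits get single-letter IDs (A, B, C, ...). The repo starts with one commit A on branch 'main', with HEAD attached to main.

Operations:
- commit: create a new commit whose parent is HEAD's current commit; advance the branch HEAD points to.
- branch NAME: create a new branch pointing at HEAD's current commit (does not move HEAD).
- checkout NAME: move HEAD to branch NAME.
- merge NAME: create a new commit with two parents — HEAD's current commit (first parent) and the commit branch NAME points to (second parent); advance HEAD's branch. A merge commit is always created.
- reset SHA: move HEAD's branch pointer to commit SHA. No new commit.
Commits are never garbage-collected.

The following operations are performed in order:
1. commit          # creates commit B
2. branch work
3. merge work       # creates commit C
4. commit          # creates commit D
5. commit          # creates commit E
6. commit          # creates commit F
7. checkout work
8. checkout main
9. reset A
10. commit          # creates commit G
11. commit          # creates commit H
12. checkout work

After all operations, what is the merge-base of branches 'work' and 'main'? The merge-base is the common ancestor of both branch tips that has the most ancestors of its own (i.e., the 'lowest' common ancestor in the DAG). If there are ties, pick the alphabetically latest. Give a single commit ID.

Answer: A

Derivation:
After op 1 (commit): HEAD=main@B [main=B]
After op 2 (branch): HEAD=main@B [main=B work=B]
After op 3 (merge): HEAD=main@C [main=C work=B]
After op 4 (commit): HEAD=main@D [main=D work=B]
After op 5 (commit): HEAD=main@E [main=E work=B]
After op 6 (commit): HEAD=main@F [main=F work=B]
After op 7 (checkout): HEAD=work@B [main=F work=B]
After op 8 (checkout): HEAD=main@F [main=F work=B]
After op 9 (reset): HEAD=main@A [main=A work=B]
After op 10 (commit): HEAD=main@G [main=G work=B]
After op 11 (commit): HEAD=main@H [main=H work=B]
After op 12 (checkout): HEAD=work@B [main=H work=B]
ancestors(work=B): ['A', 'B']
ancestors(main=H): ['A', 'G', 'H']
common: ['A']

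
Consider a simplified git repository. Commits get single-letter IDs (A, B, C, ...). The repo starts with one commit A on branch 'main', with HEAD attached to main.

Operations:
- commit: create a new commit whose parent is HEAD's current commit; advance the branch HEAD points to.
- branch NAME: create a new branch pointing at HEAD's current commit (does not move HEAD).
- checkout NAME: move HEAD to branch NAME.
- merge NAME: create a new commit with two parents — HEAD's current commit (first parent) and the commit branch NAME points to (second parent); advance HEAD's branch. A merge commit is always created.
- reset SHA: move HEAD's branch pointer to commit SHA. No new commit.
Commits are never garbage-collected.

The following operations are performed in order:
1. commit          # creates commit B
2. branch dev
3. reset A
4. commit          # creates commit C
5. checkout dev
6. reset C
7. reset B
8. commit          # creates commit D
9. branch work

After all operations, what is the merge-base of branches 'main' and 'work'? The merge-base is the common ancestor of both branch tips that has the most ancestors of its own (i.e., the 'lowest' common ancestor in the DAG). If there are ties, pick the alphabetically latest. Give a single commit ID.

Answer: A

Derivation:
After op 1 (commit): HEAD=main@B [main=B]
After op 2 (branch): HEAD=main@B [dev=B main=B]
After op 3 (reset): HEAD=main@A [dev=B main=A]
After op 4 (commit): HEAD=main@C [dev=B main=C]
After op 5 (checkout): HEAD=dev@B [dev=B main=C]
After op 6 (reset): HEAD=dev@C [dev=C main=C]
After op 7 (reset): HEAD=dev@B [dev=B main=C]
After op 8 (commit): HEAD=dev@D [dev=D main=C]
After op 9 (branch): HEAD=dev@D [dev=D main=C work=D]
ancestors(main=C): ['A', 'C']
ancestors(work=D): ['A', 'B', 'D']
common: ['A']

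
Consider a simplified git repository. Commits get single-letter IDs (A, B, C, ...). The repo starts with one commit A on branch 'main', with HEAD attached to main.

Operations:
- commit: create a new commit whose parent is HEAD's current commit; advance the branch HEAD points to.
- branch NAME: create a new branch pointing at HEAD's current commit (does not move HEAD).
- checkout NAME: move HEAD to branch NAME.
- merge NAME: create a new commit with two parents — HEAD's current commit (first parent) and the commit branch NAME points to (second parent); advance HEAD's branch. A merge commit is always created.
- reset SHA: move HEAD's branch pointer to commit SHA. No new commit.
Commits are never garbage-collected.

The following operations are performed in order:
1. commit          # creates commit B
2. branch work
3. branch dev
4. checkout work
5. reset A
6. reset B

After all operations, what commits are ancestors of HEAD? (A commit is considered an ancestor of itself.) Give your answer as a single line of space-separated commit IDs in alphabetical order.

After op 1 (commit): HEAD=main@B [main=B]
After op 2 (branch): HEAD=main@B [main=B work=B]
After op 3 (branch): HEAD=main@B [dev=B main=B work=B]
After op 4 (checkout): HEAD=work@B [dev=B main=B work=B]
After op 5 (reset): HEAD=work@A [dev=B main=B work=A]
After op 6 (reset): HEAD=work@B [dev=B main=B work=B]

Answer: A B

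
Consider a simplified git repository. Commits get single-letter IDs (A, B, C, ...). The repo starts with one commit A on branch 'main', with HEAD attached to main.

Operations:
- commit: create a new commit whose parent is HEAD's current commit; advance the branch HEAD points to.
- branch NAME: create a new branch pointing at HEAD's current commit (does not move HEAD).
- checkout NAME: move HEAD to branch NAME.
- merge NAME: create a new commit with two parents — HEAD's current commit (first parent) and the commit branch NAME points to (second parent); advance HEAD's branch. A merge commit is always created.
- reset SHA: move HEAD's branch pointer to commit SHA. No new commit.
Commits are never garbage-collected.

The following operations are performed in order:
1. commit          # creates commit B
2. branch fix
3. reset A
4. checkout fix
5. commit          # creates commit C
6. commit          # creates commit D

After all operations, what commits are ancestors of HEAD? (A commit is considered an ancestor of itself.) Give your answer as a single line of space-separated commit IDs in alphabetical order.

Answer: A B C D

Derivation:
After op 1 (commit): HEAD=main@B [main=B]
After op 2 (branch): HEAD=main@B [fix=B main=B]
After op 3 (reset): HEAD=main@A [fix=B main=A]
After op 4 (checkout): HEAD=fix@B [fix=B main=A]
After op 5 (commit): HEAD=fix@C [fix=C main=A]
After op 6 (commit): HEAD=fix@D [fix=D main=A]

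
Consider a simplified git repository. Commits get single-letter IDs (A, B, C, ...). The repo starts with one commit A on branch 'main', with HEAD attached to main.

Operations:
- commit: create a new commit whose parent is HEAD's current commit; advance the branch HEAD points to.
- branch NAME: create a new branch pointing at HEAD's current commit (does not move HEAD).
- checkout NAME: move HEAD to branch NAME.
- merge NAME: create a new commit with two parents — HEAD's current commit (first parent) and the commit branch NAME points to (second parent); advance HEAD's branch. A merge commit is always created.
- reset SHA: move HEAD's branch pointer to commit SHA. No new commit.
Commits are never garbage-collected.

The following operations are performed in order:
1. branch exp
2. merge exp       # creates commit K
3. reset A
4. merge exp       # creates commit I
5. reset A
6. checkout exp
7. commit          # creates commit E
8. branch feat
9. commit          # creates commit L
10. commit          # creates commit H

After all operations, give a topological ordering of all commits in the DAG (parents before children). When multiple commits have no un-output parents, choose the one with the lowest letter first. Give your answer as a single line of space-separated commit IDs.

Answer: A E I K L H

Derivation:
After op 1 (branch): HEAD=main@A [exp=A main=A]
After op 2 (merge): HEAD=main@K [exp=A main=K]
After op 3 (reset): HEAD=main@A [exp=A main=A]
After op 4 (merge): HEAD=main@I [exp=A main=I]
After op 5 (reset): HEAD=main@A [exp=A main=A]
After op 6 (checkout): HEAD=exp@A [exp=A main=A]
After op 7 (commit): HEAD=exp@E [exp=E main=A]
After op 8 (branch): HEAD=exp@E [exp=E feat=E main=A]
After op 9 (commit): HEAD=exp@L [exp=L feat=E main=A]
After op 10 (commit): HEAD=exp@H [exp=H feat=E main=A]
commit A: parents=[]
commit E: parents=['A']
commit H: parents=['L']
commit I: parents=['A', 'A']
commit K: parents=['A', 'A']
commit L: parents=['E']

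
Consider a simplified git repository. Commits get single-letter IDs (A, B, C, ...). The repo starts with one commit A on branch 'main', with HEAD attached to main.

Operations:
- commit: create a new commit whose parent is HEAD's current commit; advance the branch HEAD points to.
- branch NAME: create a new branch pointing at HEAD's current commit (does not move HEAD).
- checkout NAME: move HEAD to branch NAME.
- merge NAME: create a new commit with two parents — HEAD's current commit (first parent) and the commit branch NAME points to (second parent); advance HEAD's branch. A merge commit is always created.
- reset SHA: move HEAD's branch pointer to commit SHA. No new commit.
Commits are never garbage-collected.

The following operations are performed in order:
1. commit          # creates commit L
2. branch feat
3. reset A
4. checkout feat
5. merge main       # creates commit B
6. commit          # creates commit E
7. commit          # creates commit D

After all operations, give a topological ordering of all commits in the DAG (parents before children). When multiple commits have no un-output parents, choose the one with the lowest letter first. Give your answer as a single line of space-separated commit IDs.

After op 1 (commit): HEAD=main@L [main=L]
After op 2 (branch): HEAD=main@L [feat=L main=L]
After op 3 (reset): HEAD=main@A [feat=L main=A]
After op 4 (checkout): HEAD=feat@L [feat=L main=A]
After op 5 (merge): HEAD=feat@B [feat=B main=A]
After op 6 (commit): HEAD=feat@E [feat=E main=A]
After op 7 (commit): HEAD=feat@D [feat=D main=A]
commit A: parents=[]
commit B: parents=['L', 'A']
commit D: parents=['E']
commit E: parents=['B']
commit L: parents=['A']

Answer: A L B E D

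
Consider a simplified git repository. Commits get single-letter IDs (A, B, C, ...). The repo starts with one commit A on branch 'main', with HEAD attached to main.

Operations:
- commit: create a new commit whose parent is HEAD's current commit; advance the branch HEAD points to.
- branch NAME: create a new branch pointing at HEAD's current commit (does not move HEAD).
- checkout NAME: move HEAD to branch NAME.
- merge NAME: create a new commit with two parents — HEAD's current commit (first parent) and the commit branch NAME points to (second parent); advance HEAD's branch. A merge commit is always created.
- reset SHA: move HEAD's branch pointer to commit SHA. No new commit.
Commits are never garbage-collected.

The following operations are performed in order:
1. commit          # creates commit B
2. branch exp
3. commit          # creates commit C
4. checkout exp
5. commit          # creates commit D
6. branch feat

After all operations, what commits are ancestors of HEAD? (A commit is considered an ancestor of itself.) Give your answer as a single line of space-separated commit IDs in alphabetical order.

After op 1 (commit): HEAD=main@B [main=B]
After op 2 (branch): HEAD=main@B [exp=B main=B]
After op 3 (commit): HEAD=main@C [exp=B main=C]
After op 4 (checkout): HEAD=exp@B [exp=B main=C]
After op 5 (commit): HEAD=exp@D [exp=D main=C]
After op 6 (branch): HEAD=exp@D [exp=D feat=D main=C]

Answer: A B D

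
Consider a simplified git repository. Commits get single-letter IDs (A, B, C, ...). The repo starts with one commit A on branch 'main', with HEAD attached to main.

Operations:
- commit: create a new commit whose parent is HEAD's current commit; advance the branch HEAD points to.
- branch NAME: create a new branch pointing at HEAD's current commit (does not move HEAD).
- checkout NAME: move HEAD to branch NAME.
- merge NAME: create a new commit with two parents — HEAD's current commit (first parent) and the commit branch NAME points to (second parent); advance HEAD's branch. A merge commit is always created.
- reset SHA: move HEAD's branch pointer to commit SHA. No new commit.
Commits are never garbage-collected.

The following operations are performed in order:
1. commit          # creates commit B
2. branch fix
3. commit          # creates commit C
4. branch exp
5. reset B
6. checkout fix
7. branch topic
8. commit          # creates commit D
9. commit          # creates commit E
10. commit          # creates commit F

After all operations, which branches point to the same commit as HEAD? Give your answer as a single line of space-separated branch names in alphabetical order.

After op 1 (commit): HEAD=main@B [main=B]
After op 2 (branch): HEAD=main@B [fix=B main=B]
After op 3 (commit): HEAD=main@C [fix=B main=C]
After op 4 (branch): HEAD=main@C [exp=C fix=B main=C]
After op 5 (reset): HEAD=main@B [exp=C fix=B main=B]
After op 6 (checkout): HEAD=fix@B [exp=C fix=B main=B]
After op 7 (branch): HEAD=fix@B [exp=C fix=B main=B topic=B]
After op 8 (commit): HEAD=fix@D [exp=C fix=D main=B topic=B]
After op 9 (commit): HEAD=fix@E [exp=C fix=E main=B topic=B]
After op 10 (commit): HEAD=fix@F [exp=C fix=F main=B topic=B]

Answer: fix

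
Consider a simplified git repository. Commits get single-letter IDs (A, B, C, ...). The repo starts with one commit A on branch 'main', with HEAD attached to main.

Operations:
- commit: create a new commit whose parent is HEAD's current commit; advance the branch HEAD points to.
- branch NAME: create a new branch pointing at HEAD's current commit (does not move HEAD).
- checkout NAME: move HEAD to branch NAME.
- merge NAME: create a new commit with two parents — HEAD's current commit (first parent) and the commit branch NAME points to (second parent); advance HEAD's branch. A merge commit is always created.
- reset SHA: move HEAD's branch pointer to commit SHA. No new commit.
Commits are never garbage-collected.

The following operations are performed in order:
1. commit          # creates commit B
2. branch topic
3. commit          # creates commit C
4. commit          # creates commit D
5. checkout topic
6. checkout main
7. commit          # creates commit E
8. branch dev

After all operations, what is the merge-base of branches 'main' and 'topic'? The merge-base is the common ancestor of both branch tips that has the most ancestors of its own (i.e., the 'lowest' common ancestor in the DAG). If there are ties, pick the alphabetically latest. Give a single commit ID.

Answer: B

Derivation:
After op 1 (commit): HEAD=main@B [main=B]
After op 2 (branch): HEAD=main@B [main=B topic=B]
After op 3 (commit): HEAD=main@C [main=C topic=B]
After op 4 (commit): HEAD=main@D [main=D topic=B]
After op 5 (checkout): HEAD=topic@B [main=D topic=B]
After op 6 (checkout): HEAD=main@D [main=D topic=B]
After op 7 (commit): HEAD=main@E [main=E topic=B]
After op 8 (branch): HEAD=main@E [dev=E main=E topic=B]
ancestors(main=E): ['A', 'B', 'C', 'D', 'E']
ancestors(topic=B): ['A', 'B']
common: ['A', 'B']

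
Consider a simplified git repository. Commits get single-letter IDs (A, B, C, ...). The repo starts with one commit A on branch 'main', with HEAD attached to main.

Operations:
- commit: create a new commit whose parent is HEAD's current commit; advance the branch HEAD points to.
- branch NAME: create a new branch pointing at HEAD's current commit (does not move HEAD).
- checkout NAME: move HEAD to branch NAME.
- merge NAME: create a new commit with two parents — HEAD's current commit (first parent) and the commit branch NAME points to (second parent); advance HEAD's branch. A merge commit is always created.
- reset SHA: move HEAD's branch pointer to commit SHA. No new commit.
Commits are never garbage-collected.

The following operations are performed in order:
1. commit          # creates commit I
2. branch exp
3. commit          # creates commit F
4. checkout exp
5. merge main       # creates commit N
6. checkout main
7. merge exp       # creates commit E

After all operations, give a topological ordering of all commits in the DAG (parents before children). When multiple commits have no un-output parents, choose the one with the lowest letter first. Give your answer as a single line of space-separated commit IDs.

Answer: A I F N E

Derivation:
After op 1 (commit): HEAD=main@I [main=I]
After op 2 (branch): HEAD=main@I [exp=I main=I]
After op 3 (commit): HEAD=main@F [exp=I main=F]
After op 4 (checkout): HEAD=exp@I [exp=I main=F]
After op 5 (merge): HEAD=exp@N [exp=N main=F]
After op 6 (checkout): HEAD=main@F [exp=N main=F]
After op 7 (merge): HEAD=main@E [exp=N main=E]
commit A: parents=[]
commit E: parents=['F', 'N']
commit F: parents=['I']
commit I: parents=['A']
commit N: parents=['I', 'F']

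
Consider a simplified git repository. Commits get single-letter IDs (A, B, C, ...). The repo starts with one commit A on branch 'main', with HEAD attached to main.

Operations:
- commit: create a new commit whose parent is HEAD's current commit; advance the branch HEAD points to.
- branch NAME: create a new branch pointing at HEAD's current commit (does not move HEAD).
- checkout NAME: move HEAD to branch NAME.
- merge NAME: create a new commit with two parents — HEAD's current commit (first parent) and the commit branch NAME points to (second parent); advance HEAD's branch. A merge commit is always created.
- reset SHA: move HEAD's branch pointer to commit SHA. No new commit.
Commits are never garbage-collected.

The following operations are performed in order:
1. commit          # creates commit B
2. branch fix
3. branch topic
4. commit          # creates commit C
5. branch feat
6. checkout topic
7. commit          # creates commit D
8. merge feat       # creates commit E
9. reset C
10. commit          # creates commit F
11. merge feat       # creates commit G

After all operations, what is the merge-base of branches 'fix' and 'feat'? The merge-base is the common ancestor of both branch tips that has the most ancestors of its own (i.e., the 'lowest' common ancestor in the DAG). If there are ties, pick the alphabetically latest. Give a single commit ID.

Answer: B

Derivation:
After op 1 (commit): HEAD=main@B [main=B]
After op 2 (branch): HEAD=main@B [fix=B main=B]
After op 3 (branch): HEAD=main@B [fix=B main=B topic=B]
After op 4 (commit): HEAD=main@C [fix=B main=C topic=B]
After op 5 (branch): HEAD=main@C [feat=C fix=B main=C topic=B]
After op 6 (checkout): HEAD=topic@B [feat=C fix=B main=C topic=B]
After op 7 (commit): HEAD=topic@D [feat=C fix=B main=C topic=D]
After op 8 (merge): HEAD=topic@E [feat=C fix=B main=C topic=E]
After op 9 (reset): HEAD=topic@C [feat=C fix=B main=C topic=C]
After op 10 (commit): HEAD=topic@F [feat=C fix=B main=C topic=F]
After op 11 (merge): HEAD=topic@G [feat=C fix=B main=C topic=G]
ancestors(fix=B): ['A', 'B']
ancestors(feat=C): ['A', 'B', 'C']
common: ['A', 'B']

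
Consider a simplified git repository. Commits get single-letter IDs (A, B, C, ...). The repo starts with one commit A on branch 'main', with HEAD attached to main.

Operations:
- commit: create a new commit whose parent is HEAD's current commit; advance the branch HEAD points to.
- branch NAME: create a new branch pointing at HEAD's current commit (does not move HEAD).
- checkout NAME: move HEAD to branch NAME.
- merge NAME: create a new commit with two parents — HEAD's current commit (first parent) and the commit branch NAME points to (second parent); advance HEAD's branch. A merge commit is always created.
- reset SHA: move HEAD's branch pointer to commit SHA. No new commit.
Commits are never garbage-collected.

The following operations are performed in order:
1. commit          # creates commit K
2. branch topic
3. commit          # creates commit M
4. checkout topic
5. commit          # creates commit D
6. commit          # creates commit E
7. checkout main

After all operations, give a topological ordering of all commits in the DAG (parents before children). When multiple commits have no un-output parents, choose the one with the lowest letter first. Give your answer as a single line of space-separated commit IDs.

Answer: A K D E M

Derivation:
After op 1 (commit): HEAD=main@K [main=K]
After op 2 (branch): HEAD=main@K [main=K topic=K]
After op 3 (commit): HEAD=main@M [main=M topic=K]
After op 4 (checkout): HEAD=topic@K [main=M topic=K]
After op 5 (commit): HEAD=topic@D [main=M topic=D]
After op 6 (commit): HEAD=topic@E [main=M topic=E]
After op 7 (checkout): HEAD=main@M [main=M topic=E]
commit A: parents=[]
commit D: parents=['K']
commit E: parents=['D']
commit K: parents=['A']
commit M: parents=['K']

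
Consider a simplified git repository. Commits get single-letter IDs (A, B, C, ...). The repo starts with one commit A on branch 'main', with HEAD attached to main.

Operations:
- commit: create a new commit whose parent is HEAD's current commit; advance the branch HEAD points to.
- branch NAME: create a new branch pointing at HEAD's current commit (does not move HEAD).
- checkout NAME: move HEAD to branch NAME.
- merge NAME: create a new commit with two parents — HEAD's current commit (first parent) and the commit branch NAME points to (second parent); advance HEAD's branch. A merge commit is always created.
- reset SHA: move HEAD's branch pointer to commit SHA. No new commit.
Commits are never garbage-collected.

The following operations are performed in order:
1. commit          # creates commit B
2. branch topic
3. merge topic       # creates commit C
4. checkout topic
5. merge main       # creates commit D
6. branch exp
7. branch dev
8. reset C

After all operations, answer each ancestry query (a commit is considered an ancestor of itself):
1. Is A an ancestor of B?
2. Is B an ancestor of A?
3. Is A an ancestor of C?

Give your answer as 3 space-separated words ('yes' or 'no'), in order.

Answer: yes no yes

Derivation:
After op 1 (commit): HEAD=main@B [main=B]
After op 2 (branch): HEAD=main@B [main=B topic=B]
After op 3 (merge): HEAD=main@C [main=C topic=B]
After op 4 (checkout): HEAD=topic@B [main=C topic=B]
After op 5 (merge): HEAD=topic@D [main=C topic=D]
After op 6 (branch): HEAD=topic@D [exp=D main=C topic=D]
After op 7 (branch): HEAD=topic@D [dev=D exp=D main=C topic=D]
After op 8 (reset): HEAD=topic@C [dev=D exp=D main=C topic=C]
ancestors(B) = {A,B}; A in? yes
ancestors(A) = {A}; B in? no
ancestors(C) = {A,B,C}; A in? yes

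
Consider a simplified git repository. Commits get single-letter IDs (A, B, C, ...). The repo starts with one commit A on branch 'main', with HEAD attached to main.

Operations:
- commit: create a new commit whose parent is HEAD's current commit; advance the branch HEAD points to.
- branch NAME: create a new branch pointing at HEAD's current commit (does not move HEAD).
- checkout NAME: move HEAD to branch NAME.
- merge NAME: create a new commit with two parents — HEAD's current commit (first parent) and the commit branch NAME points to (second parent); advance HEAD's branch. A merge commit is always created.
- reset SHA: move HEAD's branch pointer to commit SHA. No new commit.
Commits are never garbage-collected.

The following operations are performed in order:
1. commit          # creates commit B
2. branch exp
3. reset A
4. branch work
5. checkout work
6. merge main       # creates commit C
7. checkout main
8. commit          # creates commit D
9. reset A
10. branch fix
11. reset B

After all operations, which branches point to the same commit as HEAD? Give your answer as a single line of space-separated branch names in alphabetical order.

After op 1 (commit): HEAD=main@B [main=B]
After op 2 (branch): HEAD=main@B [exp=B main=B]
After op 3 (reset): HEAD=main@A [exp=B main=A]
After op 4 (branch): HEAD=main@A [exp=B main=A work=A]
After op 5 (checkout): HEAD=work@A [exp=B main=A work=A]
After op 6 (merge): HEAD=work@C [exp=B main=A work=C]
After op 7 (checkout): HEAD=main@A [exp=B main=A work=C]
After op 8 (commit): HEAD=main@D [exp=B main=D work=C]
After op 9 (reset): HEAD=main@A [exp=B main=A work=C]
After op 10 (branch): HEAD=main@A [exp=B fix=A main=A work=C]
After op 11 (reset): HEAD=main@B [exp=B fix=A main=B work=C]

Answer: exp main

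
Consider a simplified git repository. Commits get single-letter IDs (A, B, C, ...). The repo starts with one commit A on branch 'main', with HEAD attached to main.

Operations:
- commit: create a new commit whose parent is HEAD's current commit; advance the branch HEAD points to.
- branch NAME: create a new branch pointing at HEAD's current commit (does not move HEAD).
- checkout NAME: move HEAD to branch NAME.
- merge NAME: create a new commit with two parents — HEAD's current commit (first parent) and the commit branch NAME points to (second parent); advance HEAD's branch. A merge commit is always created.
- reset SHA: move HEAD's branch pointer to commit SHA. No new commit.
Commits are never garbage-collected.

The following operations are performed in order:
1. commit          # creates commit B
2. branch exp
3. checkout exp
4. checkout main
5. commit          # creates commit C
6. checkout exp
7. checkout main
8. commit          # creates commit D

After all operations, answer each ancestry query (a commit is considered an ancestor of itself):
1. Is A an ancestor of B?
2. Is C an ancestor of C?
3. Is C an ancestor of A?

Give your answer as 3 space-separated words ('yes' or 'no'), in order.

Answer: yes yes no

Derivation:
After op 1 (commit): HEAD=main@B [main=B]
After op 2 (branch): HEAD=main@B [exp=B main=B]
After op 3 (checkout): HEAD=exp@B [exp=B main=B]
After op 4 (checkout): HEAD=main@B [exp=B main=B]
After op 5 (commit): HEAD=main@C [exp=B main=C]
After op 6 (checkout): HEAD=exp@B [exp=B main=C]
After op 7 (checkout): HEAD=main@C [exp=B main=C]
After op 8 (commit): HEAD=main@D [exp=B main=D]
ancestors(B) = {A,B}; A in? yes
ancestors(C) = {A,B,C}; C in? yes
ancestors(A) = {A}; C in? no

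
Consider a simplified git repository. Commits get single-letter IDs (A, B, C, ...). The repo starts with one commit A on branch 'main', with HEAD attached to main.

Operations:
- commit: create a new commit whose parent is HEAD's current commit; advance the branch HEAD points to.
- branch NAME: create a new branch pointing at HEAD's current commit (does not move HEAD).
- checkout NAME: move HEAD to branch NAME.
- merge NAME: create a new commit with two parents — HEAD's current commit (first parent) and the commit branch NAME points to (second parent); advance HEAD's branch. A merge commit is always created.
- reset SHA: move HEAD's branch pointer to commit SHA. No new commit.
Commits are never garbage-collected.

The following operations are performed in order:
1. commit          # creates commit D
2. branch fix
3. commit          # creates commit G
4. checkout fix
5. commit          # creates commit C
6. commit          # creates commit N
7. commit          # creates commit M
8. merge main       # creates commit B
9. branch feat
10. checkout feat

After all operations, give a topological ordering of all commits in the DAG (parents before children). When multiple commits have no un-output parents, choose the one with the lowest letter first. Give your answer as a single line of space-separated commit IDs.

Answer: A D C G N M B

Derivation:
After op 1 (commit): HEAD=main@D [main=D]
After op 2 (branch): HEAD=main@D [fix=D main=D]
After op 3 (commit): HEAD=main@G [fix=D main=G]
After op 4 (checkout): HEAD=fix@D [fix=D main=G]
After op 5 (commit): HEAD=fix@C [fix=C main=G]
After op 6 (commit): HEAD=fix@N [fix=N main=G]
After op 7 (commit): HEAD=fix@M [fix=M main=G]
After op 8 (merge): HEAD=fix@B [fix=B main=G]
After op 9 (branch): HEAD=fix@B [feat=B fix=B main=G]
After op 10 (checkout): HEAD=feat@B [feat=B fix=B main=G]
commit A: parents=[]
commit B: parents=['M', 'G']
commit C: parents=['D']
commit D: parents=['A']
commit G: parents=['D']
commit M: parents=['N']
commit N: parents=['C']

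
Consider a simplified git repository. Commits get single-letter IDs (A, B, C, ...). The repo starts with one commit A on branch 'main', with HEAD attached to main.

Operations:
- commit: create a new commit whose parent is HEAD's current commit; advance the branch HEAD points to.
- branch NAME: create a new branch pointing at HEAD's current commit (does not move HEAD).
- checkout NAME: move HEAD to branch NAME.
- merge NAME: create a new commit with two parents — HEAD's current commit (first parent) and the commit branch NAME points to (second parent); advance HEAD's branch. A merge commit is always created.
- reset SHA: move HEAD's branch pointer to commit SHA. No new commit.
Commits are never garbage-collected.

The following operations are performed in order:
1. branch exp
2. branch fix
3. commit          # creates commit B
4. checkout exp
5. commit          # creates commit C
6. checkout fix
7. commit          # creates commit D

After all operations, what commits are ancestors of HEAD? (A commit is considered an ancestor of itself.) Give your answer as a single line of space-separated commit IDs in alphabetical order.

After op 1 (branch): HEAD=main@A [exp=A main=A]
After op 2 (branch): HEAD=main@A [exp=A fix=A main=A]
After op 3 (commit): HEAD=main@B [exp=A fix=A main=B]
After op 4 (checkout): HEAD=exp@A [exp=A fix=A main=B]
After op 5 (commit): HEAD=exp@C [exp=C fix=A main=B]
After op 6 (checkout): HEAD=fix@A [exp=C fix=A main=B]
After op 7 (commit): HEAD=fix@D [exp=C fix=D main=B]

Answer: A D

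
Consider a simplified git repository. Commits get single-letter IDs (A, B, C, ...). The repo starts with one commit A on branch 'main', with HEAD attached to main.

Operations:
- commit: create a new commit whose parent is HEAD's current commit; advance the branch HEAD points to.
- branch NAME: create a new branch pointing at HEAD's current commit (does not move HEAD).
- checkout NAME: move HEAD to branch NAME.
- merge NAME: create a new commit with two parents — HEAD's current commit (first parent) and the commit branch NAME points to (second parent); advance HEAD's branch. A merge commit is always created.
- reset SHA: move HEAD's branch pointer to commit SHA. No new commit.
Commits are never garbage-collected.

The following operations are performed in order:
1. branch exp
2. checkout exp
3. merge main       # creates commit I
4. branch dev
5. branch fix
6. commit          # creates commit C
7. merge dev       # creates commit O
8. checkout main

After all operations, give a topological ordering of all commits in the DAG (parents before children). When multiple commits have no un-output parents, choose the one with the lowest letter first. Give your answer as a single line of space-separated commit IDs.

After op 1 (branch): HEAD=main@A [exp=A main=A]
After op 2 (checkout): HEAD=exp@A [exp=A main=A]
After op 3 (merge): HEAD=exp@I [exp=I main=A]
After op 4 (branch): HEAD=exp@I [dev=I exp=I main=A]
After op 5 (branch): HEAD=exp@I [dev=I exp=I fix=I main=A]
After op 6 (commit): HEAD=exp@C [dev=I exp=C fix=I main=A]
After op 7 (merge): HEAD=exp@O [dev=I exp=O fix=I main=A]
After op 8 (checkout): HEAD=main@A [dev=I exp=O fix=I main=A]
commit A: parents=[]
commit C: parents=['I']
commit I: parents=['A', 'A']
commit O: parents=['C', 'I']

Answer: A I C O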